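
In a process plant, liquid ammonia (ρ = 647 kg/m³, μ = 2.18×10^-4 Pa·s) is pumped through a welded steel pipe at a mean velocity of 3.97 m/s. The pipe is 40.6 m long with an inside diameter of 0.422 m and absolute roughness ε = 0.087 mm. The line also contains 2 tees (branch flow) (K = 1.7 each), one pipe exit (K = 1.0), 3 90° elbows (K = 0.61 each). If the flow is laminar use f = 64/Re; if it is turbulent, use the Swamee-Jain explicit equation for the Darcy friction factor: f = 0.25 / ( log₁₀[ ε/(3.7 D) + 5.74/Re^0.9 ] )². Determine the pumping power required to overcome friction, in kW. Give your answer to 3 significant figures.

P ≈ 21.5 kW

Reynolds number Re = ρVD/μ = 647 · 3.97 · 0.422 / 0.000218 = 4.972e+06.
Re > 4000 → turbulent. Relative roughness ε/D = 8.7e-05/0.422 = 0.000206. Swamee-Jain: f = 0.25/(log₁₀[0.000206/3.7 + 5.74/4.972e+06^0.9])² = 0.25/(log₁₀[5.57e-05 + 5.4e-06])² = 0.25/(-4.214)² = 0.01408.
Total minor-loss coefficient ΣK = 2·1.7 + 1·1 + 3·0.61 = 6.23.
ΔP = [f·L/D + ΣK]·(ρV²/2) = [0.01408·40.6/0.422 + 6.23]·(647·3.97²/2) = [1.355 + 6.23]·5099 = 3.867e+04 Pa.
Q = V·A = 3.97·0.1399 = 0.5553 m³/s.
Pumping power P = QΔP = 0.5553·3.867e+04 = 21470 W = 21.5 kW.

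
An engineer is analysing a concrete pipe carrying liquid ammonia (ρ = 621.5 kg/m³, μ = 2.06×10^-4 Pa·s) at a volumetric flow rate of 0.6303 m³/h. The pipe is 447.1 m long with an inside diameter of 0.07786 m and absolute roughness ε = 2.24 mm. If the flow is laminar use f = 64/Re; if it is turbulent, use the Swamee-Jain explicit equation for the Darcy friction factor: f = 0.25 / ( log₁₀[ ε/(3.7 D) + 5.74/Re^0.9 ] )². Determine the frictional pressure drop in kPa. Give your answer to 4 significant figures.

Q = 0.6303 m³/h = 0.6303/3600 = 0.0001751 m³/s.
Cross-sectional area A = πD²/4 = π(0.07786)²/4 = 0.004761 m²; mean velocity V = Q/A = 0.0001751/0.004761 = 0.03677 m/s.
Reynolds number Re = ρVD/μ = 621.5 · 0.03677 · 0.07786 / 0.000206 = 8638.
Re > 4000 → turbulent. Relative roughness ε/D = 0.00224/0.07786 = 0.0288. Swamee-Jain: f = 0.25/(log₁₀[0.0288/3.7 + 5.74/8638^0.9])² = 0.25/(log₁₀[0.00778 + 0.00164])² = 0.25/(-2.026)² = 0.06091.
Darcy-Weisbach: ΔP = f(L/D)(ρV²/2) = 0.06091·(447.1/0.07786)·(621.5·0.03677²/2) = 0.06091·5742·0.4202 = 147 Pa.
ΔP = 147 Pa = 0.1470 kPa.

ΔP ≈ 0.1470 kPa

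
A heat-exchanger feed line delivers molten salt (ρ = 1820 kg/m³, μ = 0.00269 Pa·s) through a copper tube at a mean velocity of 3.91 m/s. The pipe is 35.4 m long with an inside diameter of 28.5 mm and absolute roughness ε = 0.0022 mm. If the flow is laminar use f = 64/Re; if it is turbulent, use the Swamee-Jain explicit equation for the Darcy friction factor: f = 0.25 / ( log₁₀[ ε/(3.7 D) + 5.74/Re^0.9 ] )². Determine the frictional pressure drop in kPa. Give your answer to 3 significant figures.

Reynolds number Re = ρVD/μ = 1820 · 3.91 · 0.0285 / 0.00269 = 7.539e+04.
Re > 4000 → turbulent. Relative roughness ε/D = 2.2e-06/0.0285 = 7.72e-05. Swamee-Jain: f = 0.25/(log₁₀[7.72e-05/3.7 + 5.74/7.539e+04^0.9])² = 0.25/(log₁₀[2.09e-05 + 0.000234])² = 0.25/(-3.594)² = 0.01936.
Darcy-Weisbach: ΔP = f(L/D)(ρV²/2) = 0.01936·(35.4/0.0285)·(1820·3.91²/2) = 0.01936·1242·1.391e+04 = 3.345e+05 Pa.
ΔP = 3.345e+05 Pa = 335 kPa.

ΔP ≈ 335 kPa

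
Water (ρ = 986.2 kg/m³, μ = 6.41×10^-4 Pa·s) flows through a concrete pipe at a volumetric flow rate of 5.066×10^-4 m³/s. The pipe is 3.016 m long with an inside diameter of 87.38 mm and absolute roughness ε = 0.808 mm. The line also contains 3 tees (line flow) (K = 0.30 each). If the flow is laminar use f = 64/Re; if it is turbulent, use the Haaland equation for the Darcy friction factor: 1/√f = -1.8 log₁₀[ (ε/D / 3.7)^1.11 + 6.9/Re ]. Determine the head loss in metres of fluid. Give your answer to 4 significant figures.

h_f ≈ 8.507×10^-4 m

Cross-sectional area A = πD²/4 = π(0.08738)²/4 = 0.005997 m²; mean velocity V = Q/A = 0.0005066/0.005997 = 0.08448 m/s.
Reynolds number Re = ρVD/μ = 986.2 · 0.08448 · 0.08738 / 0.000641 = 1.136e+04.
Re > 4000 → turbulent. Relative roughness ε/D = 0.000808/0.08738 = 0.00925. Haaland: 1/√f = -1.8 log₁₀[(0.00925/3.7)^1.11 + 6.9/1.136e+04] = -1.8 log₁₀[0.00129 + 0.000608] = 4.898, so f = 0.04168.
Total minor-loss coefficient ΣK = 3·0.3 = 0.9.
ΔP = [f·L/D + ΣK]·(ρV²/2) = [0.04168·3.016/0.08738 + 0.9]·(986.2·0.08448²/2) = [1.439 + 0.9]·3.519 = 8.23 Pa.
Head loss h_f = ΔP/(ρg) = 8.23/(986.2·9.81) = 8.507×10^-4 m.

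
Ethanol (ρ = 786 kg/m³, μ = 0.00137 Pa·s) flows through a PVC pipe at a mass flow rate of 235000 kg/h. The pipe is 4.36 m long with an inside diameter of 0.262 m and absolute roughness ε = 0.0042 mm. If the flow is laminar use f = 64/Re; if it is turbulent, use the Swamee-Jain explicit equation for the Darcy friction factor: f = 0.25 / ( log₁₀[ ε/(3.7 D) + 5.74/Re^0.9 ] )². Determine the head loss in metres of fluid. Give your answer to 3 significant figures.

h_f ≈ 0.0307 m

ṁ = 235000 kg/h = 235000/3600 = 65.28 kg/s.
A = πD²/4 = π(0.262)²/4 = 0.05391 m²; mean velocity V = ṁ/(ρA) = 65.28/(786 · 0.05391) = 1.54 m/s.
Reynolds number Re = ρVD/μ = 786 · 1.54 · 0.262 / 0.00137 = 2.316e+05.
Re > 4000 → turbulent. Relative roughness ε/D = 4.2e-06/0.262 = 1.6e-05. Swamee-Jain: f = 0.25/(log₁₀[1.6e-05/3.7 + 5.74/2.316e+05^0.9])² = 0.25/(log₁₀[4.33e-06 + 8.53e-05])² = 0.25/(-4.048)² = 0.01526.
Darcy-Weisbach: ΔP = f(L/D)(ρV²/2) = 0.01526·(4.36/0.262)·(786·1.54²/2) = 0.01526·16.64·932.6 = 236.8 Pa.
Head loss h_f = ΔP/(ρg) = 236.8/(786·9.81) = 0.0307 m.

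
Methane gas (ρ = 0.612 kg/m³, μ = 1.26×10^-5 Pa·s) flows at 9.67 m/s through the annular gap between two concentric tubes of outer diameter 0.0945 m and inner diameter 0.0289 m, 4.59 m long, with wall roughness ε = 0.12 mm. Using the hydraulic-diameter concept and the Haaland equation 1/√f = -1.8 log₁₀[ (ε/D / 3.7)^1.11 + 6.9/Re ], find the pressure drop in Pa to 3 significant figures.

Hydraulic diameter D_h = 4A/P = D_o - D_i = 0.0945 - 0.0289 = 0.0656 m.
Re = ρVD_h/μ = 0.612·9.67·0.0656/1.26e-05 = 3.081e+04.
ε/D_h = 0.00012/0.0656 = 0.00183; Haaland gives 1/√f = -1.8 log₁₀[0.000214+0.000224] = 6.045, so f = 0.02736.
ΔP = f(L/D_h)(ρV²/2) = 0.02736·4.59/0.0656·28.61 = 54.78 Pa.

ΔP ≈ 54.8 Pa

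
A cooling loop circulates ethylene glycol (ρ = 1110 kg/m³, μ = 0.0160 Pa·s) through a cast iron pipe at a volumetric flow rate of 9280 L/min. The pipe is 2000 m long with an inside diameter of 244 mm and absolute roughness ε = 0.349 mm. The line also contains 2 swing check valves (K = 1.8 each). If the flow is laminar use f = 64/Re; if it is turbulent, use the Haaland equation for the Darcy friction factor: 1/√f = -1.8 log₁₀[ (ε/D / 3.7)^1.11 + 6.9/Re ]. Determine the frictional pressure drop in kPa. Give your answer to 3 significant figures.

ΔP ≈ 1250 kPa

Q = 9280 L/min = 9280/60000 = 0.1547 m³/s.
Cross-sectional area A = πD²/4 = π(0.244)²/4 = 0.04676 m²; mean velocity V = Q/A = 0.1547/0.04676 = 3.308 m/s.
Reynolds number Re = ρVD/μ = 1110 · 3.308 · 0.244 / 0.016 = 5.599e+04.
Re > 4000 → turbulent. Relative roughness ε/D = 0.000349/0.244 = 0.00143. Haaland: 1/√f = -1.8 log₁₀[(0.00143/3.7)^1.11 + 6.9/5.599e+04] = -1.8 log₁₀[0.000163 + 0.000123] = 6.378, so f = 0.02458.
Total minor-loss coefficient ΣK = 2·1.8 = 3.6.
ΔP = [f·L/D + ΣK]·(ρV²/2) = [0.02458·2000/0.244 + 3.6]·(1110·3.308²/2) = [201.5 + 3.6]·6072 = 1.245e+06 Pa.
ΔP = 1.245e+06 Pa = 1250 kPa.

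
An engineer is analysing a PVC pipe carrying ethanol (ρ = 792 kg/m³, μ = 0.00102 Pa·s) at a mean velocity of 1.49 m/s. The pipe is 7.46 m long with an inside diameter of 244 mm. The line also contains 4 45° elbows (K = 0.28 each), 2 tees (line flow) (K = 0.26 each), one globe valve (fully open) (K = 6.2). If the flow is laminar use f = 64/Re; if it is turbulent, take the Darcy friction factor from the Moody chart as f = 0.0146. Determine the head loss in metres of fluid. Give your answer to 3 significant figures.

h_f ≈ 0.938 m

Reynolds number Re = ρVD/μ = 792 · 1.49 · 0.244 / 0.00102 = 2.823e+05.
Re > 4000 → turbulent; use the Moody-chart value f = 0.0146.
Total minor-loss coefficient ΣK = 4·0.28 + 2·0.26 + 1·6.2 = 7.84.
ΔP = [f·L/D + ΣK]·(ρV²/2) = [0.0146·7.46/0.244 + 7.84]·(792·1.49²/2) = [0.4464 + 7.84]·879.2 = 7285 Pa.
Head loss h_f = ΔP/(ρg) = 7285/(792·9.81) = 0.938 m.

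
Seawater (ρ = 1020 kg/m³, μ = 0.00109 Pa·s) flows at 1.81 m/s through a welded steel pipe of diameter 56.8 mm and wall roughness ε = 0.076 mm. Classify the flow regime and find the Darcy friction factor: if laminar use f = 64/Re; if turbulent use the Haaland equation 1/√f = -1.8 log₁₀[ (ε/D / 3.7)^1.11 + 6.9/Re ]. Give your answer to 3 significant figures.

f ≈ 0.0231

Re = ρVD/μ = 1020·1.81·0.0568/0.00109 = 9.621e+04.
Re > 4000 → turbulent. ε/D = 7.6e-05/0.0568 = 0.00134; Haaland: 1/√f = -1.8 log₁₀[0.000151 + 7.17e-05] = 6.573, so f = 0.02314.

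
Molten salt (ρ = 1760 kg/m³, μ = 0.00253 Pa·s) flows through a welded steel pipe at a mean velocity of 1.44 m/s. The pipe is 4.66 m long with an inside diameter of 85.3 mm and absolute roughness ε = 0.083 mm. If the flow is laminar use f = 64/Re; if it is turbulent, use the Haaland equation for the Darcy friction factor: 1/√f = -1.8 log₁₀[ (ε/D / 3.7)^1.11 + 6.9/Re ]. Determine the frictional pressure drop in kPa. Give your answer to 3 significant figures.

Reynolds number Re = ρVD/μ = 1760 · 1.44 · 0.0853 / 0.00253 = 8.545e+04.
Re > 4000 → turbulent. Relative roughness ε/D = 8.3e-05/0.0853 = 0.000973. Haaland: 1/√f = -1.8 log₁₀[(0.000973/3.7)^1.11 + 6.9/8.545e+04] = -1.8 log₁₀[0.000106 + 8.08e-05] = 6.711, so f = 0.0222.
Darcy-Weisbach: ΔP = f(L/D)(ρV²/2) = 0.0222·(4.66/0.0853)·(1760·1.44²/2) = 0.0222·54.63·1825 = 2214 Pa.
ΔP = 2214 Pa = 2.21 kPa.

ΔP ≈ 2.21 kPa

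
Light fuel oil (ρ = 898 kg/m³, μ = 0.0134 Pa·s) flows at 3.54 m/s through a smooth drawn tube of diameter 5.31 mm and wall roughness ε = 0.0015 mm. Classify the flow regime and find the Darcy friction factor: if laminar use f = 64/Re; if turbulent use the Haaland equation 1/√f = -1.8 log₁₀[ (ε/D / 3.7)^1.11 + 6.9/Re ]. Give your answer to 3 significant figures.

f ≈ 0.0508

Re = ρVD/μ = 898·3.54·0.00531/0.0134 = 1260.
Re < 2300 → laminar, so f = 64/Re = 0.05081 (roughness is irrelevant in laminar flow).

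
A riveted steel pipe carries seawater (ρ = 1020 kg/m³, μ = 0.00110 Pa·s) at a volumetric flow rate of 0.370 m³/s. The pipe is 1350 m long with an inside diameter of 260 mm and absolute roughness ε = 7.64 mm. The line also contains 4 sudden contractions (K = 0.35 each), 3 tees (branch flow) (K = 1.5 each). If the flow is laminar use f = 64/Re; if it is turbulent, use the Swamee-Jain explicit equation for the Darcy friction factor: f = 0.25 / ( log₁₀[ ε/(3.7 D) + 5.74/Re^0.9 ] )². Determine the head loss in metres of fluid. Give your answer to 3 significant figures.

h_f ≈ 744 m

Cross-sectional area A = πD²/4 = π(0.26)²/4 = 0.05309 m²; mean velocity V = Q/A = 0.37/0.05309 = 6.969 m/s.
Reynolds number Re = ρVD/μ = 1020 · 6.969 · 0.26 / 0.0011 = 1.68e+06.
Re > 4000 → turbulent. Relative roughness ε/D = 0.00764/0.26 = 0.0294. Swamee-Jain: f = 0.25/(log₁₀[0.0294/3.7 + 5.74/1.68e+06^0.9])² = 0.25/(log₁₀[0.00794 + 1.43e-05])² = 0.25/(-2.099)² = 0.05673.
Total minor-loss coefficient ΣK = 4·0.35 + 3·1.5 = 5.9.
ΔP = [f·L/D + ΣK]·(ρV²/2) = [0.05673·1350/0.26 + 5.9]·(1020·6.969²/2) = [294.5 + 5.9]·2.477e+04 = 7.442e+06 Pa.
Head loss h_f = ΔP/(ρg) = 7.442e+06/(1020·9.81) = 744 m.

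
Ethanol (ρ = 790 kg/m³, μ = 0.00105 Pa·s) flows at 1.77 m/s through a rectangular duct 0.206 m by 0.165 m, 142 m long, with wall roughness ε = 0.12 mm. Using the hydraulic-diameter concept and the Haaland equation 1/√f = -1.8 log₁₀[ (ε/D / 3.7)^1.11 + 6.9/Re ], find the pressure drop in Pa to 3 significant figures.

ΔP ≈ 18400 Pa

Hydraulic diameter D_h = 4A/P = 4·(0.206·0.165)/(2·(0.206+0.165)) = 0.136/0.742 = 0.1832 m.
Re = ρVD_h/μ = 790·1.77·0.1832/0.00105 = 2.44e+05.
ε/D_h = 0.00012/0.1832 = 0.000655; Haaland gives 1/√f = -1.8 log₁₀[6.84e-05+2.83e-05] = 7.226, so f = 0.01915.
ΔP = f(L/D_h)(ρV²/2) = 0.01915·142/0.1832·1237 = 1.837e+04 Pa.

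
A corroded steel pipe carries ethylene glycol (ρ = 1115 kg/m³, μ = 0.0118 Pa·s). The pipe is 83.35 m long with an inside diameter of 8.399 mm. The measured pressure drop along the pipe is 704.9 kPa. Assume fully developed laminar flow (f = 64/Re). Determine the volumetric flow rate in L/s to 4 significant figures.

For laminar flow, f = 64/Re with Re = ρVD/μ, so Darcy-Weisbach reduces to ΔP = 32μLV/D². Solving for V: V = ΔP·D²/(32μL) = 7.049e+05·(0.008399)²/(32·0.0118·83.35) = 1.58 m/s.
Check: Re = ρVD/μ = 1115·1.58·0.008399/0.0118 = 1254 < 2300, so the laminar assumption holds.
Q = V·A = 1.58·(π/4·0.008399²) = 8.754e-05 m³/s = 0.08754 L/s.

Q ≈ 0.08754 L/s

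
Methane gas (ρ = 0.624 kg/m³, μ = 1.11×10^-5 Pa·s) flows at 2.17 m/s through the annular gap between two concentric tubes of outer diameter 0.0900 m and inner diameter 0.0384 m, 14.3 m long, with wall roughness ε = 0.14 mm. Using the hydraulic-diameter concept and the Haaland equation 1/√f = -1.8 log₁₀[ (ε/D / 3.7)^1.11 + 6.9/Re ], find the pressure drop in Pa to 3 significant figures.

Hydraulic diameter D_h = 4A/P = D_o - D_i = 0.09 - 0.0384 = 0.0516 m.
Re = ρVD_h/μ = 0.624·2.17·0.0516/1.11e-05 = 6295.
ε/D_h = 0.00014/0.0516 = 0.00271; Haaland gives 1/√f = -1.8 log₁₀[0.000331+0.0011] = 5.122, so f = 0.03812.
ΔP = f(L/D_h)(ρV²/2) = 0.03812·14.3/0.0516·1.469 = 15.52 Pa.

ΔP ≈ 15.5 Pa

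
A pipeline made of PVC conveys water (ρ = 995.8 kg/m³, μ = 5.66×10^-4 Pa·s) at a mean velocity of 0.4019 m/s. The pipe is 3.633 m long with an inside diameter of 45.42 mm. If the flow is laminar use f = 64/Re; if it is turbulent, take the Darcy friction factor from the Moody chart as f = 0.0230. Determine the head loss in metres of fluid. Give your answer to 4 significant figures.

h_f ≈ 0.01515 m

Reynolds number Re = ρVD/μ = 995.8 · 0.4019 · 0.04542 / 0.000566 = 3.212e+04.
Re > 4000 → turbulent; use the Moody-chart value f = 0.0230.
Darcy-Weisbach: ΔP = f(L/D)(ρV²/2) = 0.023·(3.633/0.04542)·(995.8·0.4019²/2) = 0.023·79.99·80.42 = 148 Pa.
Head loss h_f = ΔP/(ρg) = 148/(995.8·9.81) = 0.01515 m.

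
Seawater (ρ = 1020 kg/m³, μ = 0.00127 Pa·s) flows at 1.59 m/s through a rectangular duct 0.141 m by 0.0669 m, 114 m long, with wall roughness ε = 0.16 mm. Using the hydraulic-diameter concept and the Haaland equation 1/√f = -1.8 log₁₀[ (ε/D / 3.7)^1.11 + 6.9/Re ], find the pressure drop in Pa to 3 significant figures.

Hydraulic diameter D_h = 4A/P = 4·(0.141·0.0669)/(2·(0.141+0.0669)) = 0.03773/0.4158 = 0.09074 m.
Re = ρVD_h/μ = 1020·1.59·0.09074/0.00127 = 1.159e+05.
ε/D_h = 0.00016/0.09074 = 0.00176; Haaland gives 1/√f = -1.8 log₁₀[0.000205+5.95e-05] = 6.438, so f = 0.02413.
ΔP = f(L/D_h)(ρV²/2) = 0.02413·114/0.09074·1289 = 3.908e+04 Pa.

ΔP ≈ 39100 Pa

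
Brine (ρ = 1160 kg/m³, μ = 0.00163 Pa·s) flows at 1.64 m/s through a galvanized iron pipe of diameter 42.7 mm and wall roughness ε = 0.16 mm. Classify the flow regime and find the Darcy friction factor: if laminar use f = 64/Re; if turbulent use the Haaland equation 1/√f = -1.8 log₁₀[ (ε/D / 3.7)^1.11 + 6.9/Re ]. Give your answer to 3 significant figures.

f ≈ 0.0299

Re = ρVD/μ = 1160·1.64·0.0427/0.00163 = 4.984e+04.
Re > 4000 → turbulent. ε/D = 0.00016/0.0427 = 0.00375; Haaland: 1/√f = -1.8 log₁₀[0.000474 + 0.000138] = 5.783, so f = 0.0299.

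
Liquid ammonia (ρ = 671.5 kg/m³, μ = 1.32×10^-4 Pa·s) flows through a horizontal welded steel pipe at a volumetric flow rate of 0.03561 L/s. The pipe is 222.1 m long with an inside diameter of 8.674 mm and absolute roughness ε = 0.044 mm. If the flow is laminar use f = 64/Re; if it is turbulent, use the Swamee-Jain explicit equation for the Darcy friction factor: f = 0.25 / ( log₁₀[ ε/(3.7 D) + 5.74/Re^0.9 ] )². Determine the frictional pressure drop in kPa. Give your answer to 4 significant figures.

Q = 0.03561 L/s = 0.03561/1000 = 3.561e-05 m³/s.
Cross-sectional area A = πD²/4 = π(0.008674)²/4 = 5.909e-05 m²; mean velocity V = Q/A = 3.561e-05/5.909e-05 = 0.6026 m/s.
Reynolds number Re = ρVD/μ = 671.5 · 0.6026 · 0.008674 / 0.000132 = 2.659e+04.
Re > 4000 → turbulent. Relative roughness ε/D = 4.4e-05/0.008674 = 0.00507. Swamee-Jain: f = 0.25/(log₁₀[0.00507/3.7 + 5.74/2.659e+04^0.9])² = 0.25/(log₁₀[0.00137 + 0.000598])² = 0.25/(-2.706)² = 0.03415.
Darcy-Weisbach: ΔP = f(L/D)(ρV²/2) = 0.03415·(222.1/0.008674)·(671.5·0.6026²/2) = 0.03415·2.561e+04·121.9 = 1.066e+05 Pa.
ΔP = 1.066e+05 Pa = 106.6 kPa.

ΔP ≈ 106.6 kPa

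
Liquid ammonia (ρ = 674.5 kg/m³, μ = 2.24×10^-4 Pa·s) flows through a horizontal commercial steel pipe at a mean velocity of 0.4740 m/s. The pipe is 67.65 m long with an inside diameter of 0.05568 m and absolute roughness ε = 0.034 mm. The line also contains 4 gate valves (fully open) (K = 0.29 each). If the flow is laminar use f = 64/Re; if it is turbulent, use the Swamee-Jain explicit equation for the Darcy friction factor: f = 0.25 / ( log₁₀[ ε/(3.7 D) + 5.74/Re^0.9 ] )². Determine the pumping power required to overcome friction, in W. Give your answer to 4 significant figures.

Reynolds number Re = ρVD/μ = 674.5 · 0.474 · 0.05568 / 0.000224 = 7.947e+04.
Re > 4000 → turbulent. Relative roughness ε/D = 3.4e-05/0.05568 = 0.000611. Swamee-Jain: f = 0.25/(log₁₀[0.000611/3.7 + 5.74/7.947e+04^0.9])² = 0.25/(log₁₀[0.000165 + 0.000223])² = 0.25/(-3.411)² = 0.02149.
Total minor-loss coefficient ΣK = 4·0.29 = 1.16.
ΔP = [f·L/D + ΣK]·(ρV²/2) = [0.02149·67.65/0.05568 + 1.16]·(674.5·0.474²/2) = [26.11 + 1.16]·75.77 = 2066 Pa.
Q = V·A = 0.474·0.002435 = 0.001154 m³/s.
Pumping power P = QΔP = 0.001154·2066 = 2.3847 W = 2.385 W.

P ≈ 2.385 W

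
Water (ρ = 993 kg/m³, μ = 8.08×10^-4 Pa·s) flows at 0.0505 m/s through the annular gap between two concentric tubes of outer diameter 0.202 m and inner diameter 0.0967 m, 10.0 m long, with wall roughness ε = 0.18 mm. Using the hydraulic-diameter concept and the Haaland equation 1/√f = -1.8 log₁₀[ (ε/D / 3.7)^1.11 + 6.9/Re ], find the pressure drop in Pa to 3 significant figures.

ΔP ≈ 4.41 Pa

Hydraulic diameter D_h = 4A/P = D_o - D_i = 0.202 - 0.0967 = 0.1053 m.
Re = ρVD_h/μ = 993·0.0505·0.1053/0.000808 = 6535.
ε/D_h = 0.00018/0.1053 = 0.00171; Haaland gives 1/√f = -1.8 log₁₀[0.000198+0.00106] = 5.223, so f = 0.03666.
ΔP = f(L/D_h)(ρV²/2) = 0.03666·10/0.1053·1.266 = 4.408 Pa.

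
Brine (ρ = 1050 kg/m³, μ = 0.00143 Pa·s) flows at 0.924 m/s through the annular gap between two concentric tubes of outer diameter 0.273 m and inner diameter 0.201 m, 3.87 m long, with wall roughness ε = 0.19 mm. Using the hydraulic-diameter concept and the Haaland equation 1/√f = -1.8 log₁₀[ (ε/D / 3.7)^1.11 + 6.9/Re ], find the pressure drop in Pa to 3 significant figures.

ΔP ≈ 669 Pa

Hydraulic diameter D_h = 4A/P = D_o - D_i = 0.273 - 0.201 = 0.072 m.
Re = ρVD_h/μ = 1050·0.924·0.072/0.00143 = 4.885e+04.
ε/D_h = 0.00019/0.072 = 0.00264; Haaland gives 1/√f = -1.8 log₁₀[0.000321+0.000141] = 6.003, so f = 0.02775.
ΔP = f(L/D_h)(ρV²/2) = 0.02775·3.87/0.072·448.2 = 668.7 Pa.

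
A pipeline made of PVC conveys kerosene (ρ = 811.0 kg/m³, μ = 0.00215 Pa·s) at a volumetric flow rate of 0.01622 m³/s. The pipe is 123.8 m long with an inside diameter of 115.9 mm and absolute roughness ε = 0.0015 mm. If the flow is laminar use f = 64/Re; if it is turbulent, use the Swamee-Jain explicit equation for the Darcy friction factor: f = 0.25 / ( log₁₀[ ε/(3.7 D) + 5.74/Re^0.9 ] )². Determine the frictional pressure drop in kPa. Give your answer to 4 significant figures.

Cross-sectional area A = πD²/4 = π(0.1159)²/4 = 0.01055 m²; mean velocity V = Q/A = 0.01622/0.01055 = 1.537 m/s.
Reynolds number Re = ρVD/μ = 811 · 1.537 · 0.1159 / 0.00215 = 6.721e+04.
Re > 4000 → turbulent. Relative roughness ε/D = 1.5e-06/0.1159 = 1.29e-05. Swamee-Jain: f = 0.25/(log₁₀[1.29e-05/3.7 + 5.74/6.721e+04^0.9])² = 0.25/(log₁₀[3.5e-06 + 0.00026])² = 0.25/(-3.58)² = 0.01951.
Darcy-Weisbach: ΔP = f(L/D)(ρV²/2) = 0.01951·(123.8/0.1159)·(811·1.537²/2) = 0.01951·1068·958.5 = 1.997e+04 Pa.
ΔP = 1.997e+04 Pa = 19.97 kPa.

ΔP ≈ 19.97 kPa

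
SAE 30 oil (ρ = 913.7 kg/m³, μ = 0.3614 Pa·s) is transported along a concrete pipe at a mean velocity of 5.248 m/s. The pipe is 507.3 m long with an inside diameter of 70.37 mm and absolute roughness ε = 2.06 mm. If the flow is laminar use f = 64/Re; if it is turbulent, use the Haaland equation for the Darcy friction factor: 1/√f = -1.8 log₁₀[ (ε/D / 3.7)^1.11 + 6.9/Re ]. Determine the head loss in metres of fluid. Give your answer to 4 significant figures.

Reynolds number Re = ρVD/μ = 913.7 · 5.248 · 0.07037 / 0.361 = 933.7.
Re < 2300 → laminar flow, so f = 64/Re = 64/933.7 = 0.06855 (the turbulent correlation is not needed).
Darcy-Weisbach: ΔP = f(L/D)(ρV²/2) = 0.06855·(507.3/0.07037)·(913.7·5.248²/2) = 0.06855·7209·1.258e+04 = 6.218e+06 Pa.
Head loss h_f = ΔP/(ρg) = 6.218e+06/(913.7·9.81) = 693.7 m.

h_f ≈ 693.7 m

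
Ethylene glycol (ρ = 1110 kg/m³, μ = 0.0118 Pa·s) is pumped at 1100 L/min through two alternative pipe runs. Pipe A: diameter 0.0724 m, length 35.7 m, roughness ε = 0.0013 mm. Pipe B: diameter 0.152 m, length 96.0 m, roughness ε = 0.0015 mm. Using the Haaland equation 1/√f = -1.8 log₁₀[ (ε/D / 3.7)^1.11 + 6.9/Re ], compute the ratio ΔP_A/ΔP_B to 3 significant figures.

Pipe A: V = Q/A = 0.01833/0.004117 = 4.453 m/s; Re = 3.033e+04; ε/D = 1.8e-05; Haaland → f = 0.02329; ΔP_A = f(L/D)(ρV²/2) = 1.264e+05 Pa.
Pipe B: V = Q/A = 0.01833/0.01815 = 1.01 m/s; Re = 1.445e+04; ε/D = 9.87e-06; Haaland → f = 0.028; ΔP_B = f(L/D)(ρV²/2) = 1.002e+04 Pa.
ΔP_A/ΔP_B = 1.264e+05/1.002e+04 = 12.6.

ΔP_A/ΔP_B ≈ 12.6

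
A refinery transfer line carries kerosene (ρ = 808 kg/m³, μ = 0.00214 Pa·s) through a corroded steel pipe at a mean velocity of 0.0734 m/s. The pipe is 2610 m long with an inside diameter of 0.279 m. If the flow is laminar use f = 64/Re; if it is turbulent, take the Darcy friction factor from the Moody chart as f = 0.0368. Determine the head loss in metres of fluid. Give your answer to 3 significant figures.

h_f ≈ 0.0945 m

Reynolds number Re = ρVD/μ = 808 · 0.0734 · 0.279 / 0.00214 = 7732.
Re > 4000 → turbulent; use the Moody-chart value f = 0.0368.
Darcy-Weisbach: ΔP = f(L/D)(ρV²/2) = 0.0368·(2610/0.279)·(808·0.0734²/2) = 0.0368·9355·2.177 = 749.3 Pa.
Head loss h_f = ΔP/(ρg) = 749.3/(808·9.81) = 0.0945 m.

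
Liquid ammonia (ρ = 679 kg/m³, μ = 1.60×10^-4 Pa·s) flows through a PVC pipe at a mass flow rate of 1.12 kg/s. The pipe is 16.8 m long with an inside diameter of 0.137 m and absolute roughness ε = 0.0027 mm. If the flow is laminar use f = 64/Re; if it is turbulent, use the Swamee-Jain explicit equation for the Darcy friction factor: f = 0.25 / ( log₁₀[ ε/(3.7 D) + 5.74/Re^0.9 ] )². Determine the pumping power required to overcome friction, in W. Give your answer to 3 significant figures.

A = πD²/4 = π(0.137)²/4 = 0.01474 m²; mean velocity V = ṁ/(ρA) = 1.12/(679 · 0.01474) = 0.1119 m/s.
Reynolds number Re = ρVD/μ = 679 · 0.1119 · 0.137 / 0.00016 = 6.506e+04.
Re > 4000 → turbulent. Relative roughness ε/D = 2.7e-06/0.137 = 1.97e-05. Swamee-Jain: f = 0.25/(log₁₀[1.97e-05/3.7 + 5.74/6.506e+04^0.9])² = 0.25/(log₁₀[5.33e-06 + 0.000267])² = 0.25/(-3.564)² = 0.01968.
Darcy-Weisbach: ΔP = f(L/D)(ρV²/2) = 0.01968·(16.8/0.137)·(679·0.1119²/2) = 0.01968·122.6·4.251 = 10.26 Pa.
Q = ṁ/ρ = 1.12/679 = 0.001649 m³/s.
Pumping power P = QΔP = 0.001649·10.26 = 0.01692 W = 0.0169 W.

P ≈ 0.0169 W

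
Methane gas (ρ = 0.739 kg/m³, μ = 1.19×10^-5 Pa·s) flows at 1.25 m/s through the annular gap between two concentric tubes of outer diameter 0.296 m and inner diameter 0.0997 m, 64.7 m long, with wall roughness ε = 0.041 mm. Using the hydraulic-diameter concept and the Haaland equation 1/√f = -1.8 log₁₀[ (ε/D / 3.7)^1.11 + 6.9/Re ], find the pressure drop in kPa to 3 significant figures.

Hydraulic diameter D_h = 4A/P = D_o - D_i = 0.296 - 0.0997 = 0.1963 m.
Re = ρVD_h/μ = 0.739·1.25·0.1963/1.19e-05 = 1.524e+04.
ε/D_h = 4.1e-05/0.1963 = 0.000209; Haaland gives 1/√f = -1.8 log₁₀[1.92e-05+0.000453] = 5.987, so f = 0.0279.
ΔP = f(L/D_h)(ρV²/2) = 0.0279·64.7/0.1963·0.5773 = 5.309 Pa.
ΔP = 0.00531 kPa.

ΔP ≈ 0.00531 kPa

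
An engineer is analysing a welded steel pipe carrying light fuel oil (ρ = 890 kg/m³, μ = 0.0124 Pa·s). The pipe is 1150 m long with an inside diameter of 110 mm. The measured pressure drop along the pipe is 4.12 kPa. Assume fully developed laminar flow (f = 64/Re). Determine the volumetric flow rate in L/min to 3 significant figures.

For laminar flow, f = 64/Re with Re = ρVD/μ, so Darcy-Weisbach reduces to ΔP = 32μLV/D². Solving for V: V = ΔP·D²/(32μL) = 4120·(0.11)²/(32·0.0124·1150) = 0.1092 m/s.
Check: Re = ρVD/μ = 890·0.1092·0.11/0.0124 = 862.5 < 2300, so the laminar assumption holds.
Q = V·A = 0.1092·(π/4·0.11²) = 0.001038 m³/s = 62.3 L/min.

Q ≈ 62.3 L/min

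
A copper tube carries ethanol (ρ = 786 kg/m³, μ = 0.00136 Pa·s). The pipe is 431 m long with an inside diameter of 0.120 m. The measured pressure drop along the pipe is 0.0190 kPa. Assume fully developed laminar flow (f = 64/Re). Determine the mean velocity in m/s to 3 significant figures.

V ≈ 0.0146 m/s

For laminar flow, f = 64/Re with Re = ρVD/μ, so Darcy-Weisbach reduces to ΔP = 32μLV/D². Solving for V: V = ΔP·D²/(32μL) = 19·(0.12)²/(32·0.00136·431) = 0.01459 m/s.
Check: Re = ρVD/μ = 786·0.01459·0.12/0.00136 = 1012 < 2300, so the laminar assumption holds.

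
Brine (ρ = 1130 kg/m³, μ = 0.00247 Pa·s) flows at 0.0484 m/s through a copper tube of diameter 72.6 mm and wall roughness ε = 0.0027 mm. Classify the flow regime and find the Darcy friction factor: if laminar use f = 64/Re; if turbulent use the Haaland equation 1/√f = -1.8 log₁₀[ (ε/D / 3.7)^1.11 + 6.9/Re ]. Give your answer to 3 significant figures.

f ≈ 0.0398

Re = ρVD/μ = 1130·0.0484·0.0726/0.00247 = 1608.
Re < 2300 → laminar, so f = 64/Re = 0.03981 (roughness is irrelevant in laminar flow).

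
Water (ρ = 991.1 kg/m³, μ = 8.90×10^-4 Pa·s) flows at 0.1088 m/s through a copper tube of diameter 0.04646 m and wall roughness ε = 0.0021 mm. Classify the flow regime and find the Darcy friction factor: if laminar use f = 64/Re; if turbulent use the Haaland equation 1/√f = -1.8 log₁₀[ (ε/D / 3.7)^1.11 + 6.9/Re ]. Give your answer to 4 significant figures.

Re = ρVD/μ = 991.1·0.1088·0.04646/0.00089 = 5629.
Re > 4000 → turbulent. ε/D = 2.1e-06/0.04646 = 4.52e-05; Haaland: 1/√f = -1.8 log₁₀[3.52e-06 + 0.00123] = 5.239, so f = 0.03644.

f ≈ 0.03644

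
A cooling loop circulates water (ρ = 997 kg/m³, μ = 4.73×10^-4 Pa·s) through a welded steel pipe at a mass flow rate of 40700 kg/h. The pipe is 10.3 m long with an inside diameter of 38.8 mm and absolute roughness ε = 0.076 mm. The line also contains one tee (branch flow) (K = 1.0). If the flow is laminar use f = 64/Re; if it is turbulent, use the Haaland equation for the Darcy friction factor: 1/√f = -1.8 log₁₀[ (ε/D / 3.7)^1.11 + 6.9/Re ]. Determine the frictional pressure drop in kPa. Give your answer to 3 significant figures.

ΔP ≈ 332 kPa

ṁ = 40700 kg/h = 40700/3600 = 11.31 kg/s.
A = πD²/4 = π(0.0388)²/4 = 0.001182 m²; mean velocity V = ṁ/(ρA) = 11.31/(997 · 0.001182) = 9.591 m/s.
Reynolds number Re = ρVD/μ = 997 · 9.591 · 0.0388 / 0.000473 = 7.843e+05.
Re > 4000 → turbulent. Relative roughness ε/D = 7.6e-05/0.0388 = 0.00196. Haaland: 1/√f = -1.8 log₁₀[(0.00196/3.7)^1.11 + 6.9/7.843e+05] = -1.8 log₁₀[0.000231 + 8.8e-06] = 6.517, so f = 0.02355.
Total minor-loss coefficient ΣK = 1·1 = 1.
ΔP = [f·L/D + ΣK]·(ρV²/2) = [0.02355·10.3/0.0388 + 1]·(997·9.591²/2) = [6.251 + 1]·4.585e+04 = 3.325e+05 Pa.
ΔP = 3.325e+05 Pa = 332 kPa.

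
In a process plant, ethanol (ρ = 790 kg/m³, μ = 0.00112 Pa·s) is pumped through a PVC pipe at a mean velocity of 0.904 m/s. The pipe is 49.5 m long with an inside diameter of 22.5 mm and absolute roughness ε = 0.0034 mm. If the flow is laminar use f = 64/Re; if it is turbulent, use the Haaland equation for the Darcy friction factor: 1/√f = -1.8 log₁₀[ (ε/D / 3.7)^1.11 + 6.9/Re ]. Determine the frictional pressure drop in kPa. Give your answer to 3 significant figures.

ΔP ≈ 20.1 kPa

Reynolds number Re = ρVD/μ = 790 · 0.904 · 0.0225 / 0.00112 = 1.435e+04.
Re > 4000 → turbulent. Relative roughness ε/D = 3.4e-06/0.0225 = 0.000151. Haaland: 1/√f = -1.8 log₁₀[(0.000151/3.7)^1.11 + 6.9/1.435e+04] = -1.8 log₁₀[1.34e-05 + 0.000481] = 5.951, so f = 0.02824.
Darcy-Weisbach: ΔP = f(L/D)(ρV²/2) = 0.02824·(49.5/0.0225)·(790·0.904²/2) = 0.02824·2200·322.8 = 2.005e+04 Pa.
ΔP = 2.005e+04 Pa = 20.1 kPa.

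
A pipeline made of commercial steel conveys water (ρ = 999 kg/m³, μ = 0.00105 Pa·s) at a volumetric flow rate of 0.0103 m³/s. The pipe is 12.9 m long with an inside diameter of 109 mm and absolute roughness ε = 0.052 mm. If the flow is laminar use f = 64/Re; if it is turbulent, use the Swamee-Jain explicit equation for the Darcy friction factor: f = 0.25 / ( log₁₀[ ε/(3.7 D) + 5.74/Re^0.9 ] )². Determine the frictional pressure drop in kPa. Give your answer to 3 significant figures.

ΔP ≈ 1.44 kPa

Cross-sectional area A = πD²/4 = π(0.109)²/4 = 0.009331 m²; mean velocity V = Q/A = 0.0103/0.009331 = 1.104 m/s.
Reynolds number Re = ρVD/μ = 999 · 1.104 · 0.109 / 0.00105 = 1.145e+05.
Re > 4000 → turbulent. Relative roughness ε/D = 5.2e-05/0.109 = 0.000477. Swamee-Jain: f = 0.25/(log₁₀[0.000477/3.7 + 5.74/1.145e+05^0.9])² = 0.25/(log₁₀[0.000129 + 0.000161])² = 0.25/(-3.538)² = 0.01997.
Darcy-Weisbach: ΔP = f(L/D)(ρV²/2) = 0.01997·(12.9/0.109)·(999·1.104²/2) = 0.01997·118.3·608.6 = 1438 Pa.
ΔP = 1438 Pa = 1.44 kPa.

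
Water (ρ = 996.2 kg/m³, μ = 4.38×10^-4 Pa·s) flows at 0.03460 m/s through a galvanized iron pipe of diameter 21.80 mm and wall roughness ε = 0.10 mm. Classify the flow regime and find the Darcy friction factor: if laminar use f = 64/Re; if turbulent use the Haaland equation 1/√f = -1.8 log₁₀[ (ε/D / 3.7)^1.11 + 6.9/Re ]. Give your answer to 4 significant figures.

Re = ρVD/μ = 996.2·0.0346·0.0218/0.000438 = 1716.
Re < 2300 → laminar, so f = 64/Re = 0.03731 (roughness is irrelevant in laminar flow).

f ≈ 0.03731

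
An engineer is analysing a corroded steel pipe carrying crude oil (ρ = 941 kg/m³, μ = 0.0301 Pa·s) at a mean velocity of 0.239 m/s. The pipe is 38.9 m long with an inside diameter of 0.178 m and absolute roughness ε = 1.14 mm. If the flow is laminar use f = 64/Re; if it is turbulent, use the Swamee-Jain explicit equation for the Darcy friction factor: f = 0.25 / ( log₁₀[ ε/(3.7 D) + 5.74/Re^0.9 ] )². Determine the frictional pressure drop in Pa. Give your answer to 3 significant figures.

Reynolds number Re = ρVD/μ = 941 · 0.239 · 0.178 / 0.0301 = 1330.
Re < 2300 → laminar flow, so f = 64/Re = 64/1330 = 0.04812 (the turbulent correlation is not needed).
Darcy-Weisbach: ΔP = f(L/D)(ρV²/2) = 0.04812·(38.9/0.178)·(941·0.239²/2) = 0.04812·218.5·26.88 = 282.6 Pa.

ΔP ≈ 283 Pa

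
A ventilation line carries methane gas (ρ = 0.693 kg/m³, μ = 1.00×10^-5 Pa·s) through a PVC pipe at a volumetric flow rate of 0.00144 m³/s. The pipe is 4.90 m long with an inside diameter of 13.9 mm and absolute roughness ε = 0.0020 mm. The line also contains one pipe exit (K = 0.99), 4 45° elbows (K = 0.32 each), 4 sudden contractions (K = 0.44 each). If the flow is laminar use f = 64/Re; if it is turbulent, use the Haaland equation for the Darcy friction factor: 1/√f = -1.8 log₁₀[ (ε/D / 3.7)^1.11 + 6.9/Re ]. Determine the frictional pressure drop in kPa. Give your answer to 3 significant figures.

Cross-sectional area A = πD²/4 = π(0.0139)²/4 = 0.0001517 m²; mean velocity V = Q/A = 0.00144/0.0001517 = 9.489 m/s.
Reynolds number Re = ρVD/μ = 0.693 · 9.489 · 0.0139 / 1e-05 = 9141.
Re > 4000 → turbulent. Relative roughness ε/D = 2e-06/0.0139 = 0.000144. Haaland: 1/√f = -1.8 log₁₀[(0.000144/3.7)^1.11 + 6.9/9141] = -1.8 log₁₀[1.27e-05 + 0.000755] = 5.607, so f = 0.03181.
Total minor-loss coefficient ΣK = 1·0.99 + 4·0.32 + 4·0.44 = 4.03.
ΔP = [f·L/D + ΣK]·(ρV²/2) = [0.03181·4.9/0.0139 + 4.03]·(0.693·9.489²/2) = [11.21 + 4.03]·31.2 = 475.6 Pa.
ΔP = 475.6 Pa = 0.476 kPa.

ΔP ≈ 0.476 kPa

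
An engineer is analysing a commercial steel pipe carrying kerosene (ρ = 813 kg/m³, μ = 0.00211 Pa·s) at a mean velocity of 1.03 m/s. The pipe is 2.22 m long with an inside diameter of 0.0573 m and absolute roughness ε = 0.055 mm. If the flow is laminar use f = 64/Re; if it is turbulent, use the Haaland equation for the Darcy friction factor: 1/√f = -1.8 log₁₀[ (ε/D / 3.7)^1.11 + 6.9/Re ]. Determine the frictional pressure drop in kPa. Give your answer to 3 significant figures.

ΔP ≈ 0.449 kPa

Reynolds number Re = ρVD/μ = 813 · 1.03 · 0.0573 / 0.00211 = 2.274e+04.
Re > 4000 → turbulent. Relative roughness ε/D = 5.5e-05/0.0573 = 0.00096. Haaland: 1/√f = -1.8 log₁₀[(0.00096/3.7)^1.11 + 6.9/2.274e+04] = -1.8 log₁₀[0.000105 + 0.000303] = 6.101, so f = 0.02687.
Darcy-Weisbach: ΔP = f(L/D)(ρV²/2) = 0.02687·(2.22/0.0573)·(813·1.03²/2) = 0.02687·38.74·431.3 = 448.9 Pa.
ΔP = 448.9 Pa = 0.449 kPa.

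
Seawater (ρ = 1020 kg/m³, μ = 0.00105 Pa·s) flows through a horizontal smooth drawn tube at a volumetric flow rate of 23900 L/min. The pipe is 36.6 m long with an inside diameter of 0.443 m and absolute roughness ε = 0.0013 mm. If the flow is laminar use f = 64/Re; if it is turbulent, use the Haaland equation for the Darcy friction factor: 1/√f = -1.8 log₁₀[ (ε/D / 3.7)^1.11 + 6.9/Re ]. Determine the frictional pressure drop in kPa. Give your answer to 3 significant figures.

ΔP ≈ 3.22 kPa

Q = 23900 L/min = 23900/60000 = 0.3983 m³/s.
Cross-sectional area A = πD²/4 = π(0.443)²/4 = 0.1541 m²; mean velocity V = Q/A = 0.3983/0.1541 = 2.584 m/s.
Reynolds number Re = ρVD/μ = 1020 · 2.584 · 0.443 / 0.00105 = 1.112e+06.
Re > 4000 → turbulent. Relative roughness ε/D = 1.3e-06/0.443 = 2.93e-06. Haaland: 1/√f = -1.8 log₁₀[(2.93e-06/3.7)^1.11 + 6.9/1.112e+06] = -1.8 log₁₀[1.69e-07 + 6.2e-06] = 9.352, so f = 0.01143.
Darcy-Weisbach: ΔP = f(L/D)(ρV²/2) = 0.01143·(36.6/0.443)·(1020·2.584²/2) = 0.01143·82.62·3406 = 3218 Pa.
ΔP = 3218 Pa = 3.22 kPa.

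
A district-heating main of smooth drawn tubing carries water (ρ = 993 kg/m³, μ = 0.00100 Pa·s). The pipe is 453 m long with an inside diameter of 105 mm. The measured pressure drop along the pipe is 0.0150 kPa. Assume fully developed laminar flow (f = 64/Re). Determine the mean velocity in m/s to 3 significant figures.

V ≈ 0.0114 m/s

For laminar flow, f = 64/Re with Re = ρVD/μ, so Darcy-Weisbach reduces to ΔP = 32μLV/D². Solving for V: V = ΔP·D²/(32μL) = 15·(0.105)²/(32·0.001·453) = 0.01141 m/s.
Check: Re = ρVD/μ = 993·0.01141·0.105/0.001 = 1189 < 2300, so the laminar assumption holds.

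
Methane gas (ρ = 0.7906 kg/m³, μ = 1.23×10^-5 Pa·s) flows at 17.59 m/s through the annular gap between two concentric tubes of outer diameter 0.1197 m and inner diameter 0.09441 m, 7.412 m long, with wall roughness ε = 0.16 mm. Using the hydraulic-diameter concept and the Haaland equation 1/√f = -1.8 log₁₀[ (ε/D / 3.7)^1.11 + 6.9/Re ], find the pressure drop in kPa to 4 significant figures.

ΔP ≈ 1.260 kPa

Hydraulic diameter D_h = 4A/P = D_o - D_i = 0.1197 - 0.09441 = 0.02529 m.
Re = ρVD_h/μ = 0.7906·17.59·0.02529/1.23e-05 = 2.859e+04.
ε/D_h = 0.00016/0.02529 = 0.00633; Haaland gives 1/√f = -1.8 log₁₀[0.000848+0.000241] = 5.333, so f = 0.03516.
ΔP = f(L/D_h)(ρV²/2) = 0.03516·7.412/0.02529·122.3 = 1260 Pa.
ΔP = 1.260 kPa.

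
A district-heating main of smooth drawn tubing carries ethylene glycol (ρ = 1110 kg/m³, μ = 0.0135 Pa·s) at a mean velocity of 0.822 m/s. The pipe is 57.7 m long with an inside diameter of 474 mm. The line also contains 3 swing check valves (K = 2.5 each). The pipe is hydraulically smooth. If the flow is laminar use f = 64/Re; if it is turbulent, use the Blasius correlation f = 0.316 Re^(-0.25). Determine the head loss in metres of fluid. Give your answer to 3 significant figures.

Reynolds number Re = ρVD/μ = 1110 · 0.822 · 0.474 / 0.0135 = 3.204e+04.
Re > 4000 → turbulent. Smooth-pipe (Blasius): f = 0.316 Re^(-0.25) = 0.316/(3.204e+04)^0.25 = 0.02362.
Total minor-loss coefficient ΣK = 3·2.5 = 7.5.
ΔP = [f·L/D + ΣK]·(ρV²/2) = [0.02362·57.7/0.474 + 7.5]·(1110·0.822²/2) = [2.875 + 7.5]·375 = 3891 Pa.
Head loss h_f = ΔP/(ρg) = 3891/(1110·9.81) = 0.357 m.

h_f ≈ 0.357 m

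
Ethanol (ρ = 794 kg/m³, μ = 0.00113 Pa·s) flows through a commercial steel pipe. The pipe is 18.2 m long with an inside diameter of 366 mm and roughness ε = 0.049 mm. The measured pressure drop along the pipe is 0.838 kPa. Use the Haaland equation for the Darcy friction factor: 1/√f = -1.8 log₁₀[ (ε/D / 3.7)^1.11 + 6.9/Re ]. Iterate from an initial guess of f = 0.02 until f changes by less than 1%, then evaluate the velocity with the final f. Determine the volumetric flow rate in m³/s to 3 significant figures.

Rearranging Darcy-Weisbach: V = √(2·ΔP·D/(f·L·ρ)). With ε/D = 4.9e-05/0.366 = 0.000134, iterate starting from f = 0.02:
  f = 0.02 → V = √(2·838·0.366/(0.02·18.2·794)) = 1.457 m/s; Re = ρVD/μ = 3.747e+05; f → 0.0151
  f = 0.0151 → V = 1.676 m/s; Re = 4.311e+05; f → 0.01486
  f = 0.01486 → V = 1.69 m/s; Re = 4.346e+05; f → 0.01485
Converged (Δf/f < 1%). With the final f = 0.01485: V = √(2·838·0.366/(0.01485·18.2·794)) = 1.691 m/s.
Q = V·A = 1.691·(π/4·0.366²) = 0.1779 m³/s = 0.178 m³/s.

Q ≈ 0.178 m³/s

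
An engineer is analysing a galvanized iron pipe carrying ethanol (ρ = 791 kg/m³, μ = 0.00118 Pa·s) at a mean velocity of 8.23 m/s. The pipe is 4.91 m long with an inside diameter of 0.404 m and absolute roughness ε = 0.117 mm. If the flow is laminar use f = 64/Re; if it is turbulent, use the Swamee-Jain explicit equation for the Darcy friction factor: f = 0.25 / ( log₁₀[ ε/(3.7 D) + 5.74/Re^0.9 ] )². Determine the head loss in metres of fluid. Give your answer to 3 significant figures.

h_f ≈ 0.640 m

Reynolds number Re = ρVD/μ = 791 · 8.23 · 0.404 / 0.00118 = 2.229e+06.
Re > 4000 → turbulent. Relative roughness ε/D = 0.000117/0.404 = 0.00029. Swamee-Jain: f = 0.25/(log₁₀[0.00029/3.7 + 5.74/2.229e+06^0.9])² = 0.25/(log₁₀[7.83e-05 + 1.11e-05])² = 0.25/(-4.049)² = 0.01525.
Darcy-Weisbach: ΔP = f(L/D)(ρV²/2) = 0.01525·(4.91/0.404)·(791·8.23²/2) = 0.01525·12.15·2.679e+04 = 4965 Pa.
Head loss h_f = ΔP/(ρg) = 4965/(791·9.81) = 0.640 m.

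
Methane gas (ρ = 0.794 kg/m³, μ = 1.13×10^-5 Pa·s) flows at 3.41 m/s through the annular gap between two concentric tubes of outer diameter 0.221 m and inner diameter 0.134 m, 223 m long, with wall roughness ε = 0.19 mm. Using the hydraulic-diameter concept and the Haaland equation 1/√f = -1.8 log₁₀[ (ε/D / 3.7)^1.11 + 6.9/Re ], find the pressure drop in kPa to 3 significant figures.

ΔP ≈ 0.350 kPa

Hydraulic diameter D_h = 4A/P = D_o - D_i = 0.221 - 0.134 = 0.087 m.
Re = ρVD_h/μ = 0.794·3.41·0.087/1.13e-05 = 2.085e+04.
ε/D_h = 0.00019/0.087 = 0.00218; Haaland gives 1/√f = -1.8 log₁₀[0.000261+0.000331] = 5.81, so f = 0.02962.
ΔP = f(L/D_h)(ρV²/2) = 0.02962·223/0.087·4.616 = 350.5 Pa.
ΔP = 0.350 kPa.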